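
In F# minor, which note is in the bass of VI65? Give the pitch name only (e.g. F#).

F#

VI in F# minor has root D; the chord is D-F#-A-C#.
The figure 65 means first inversion — the third is in the bass.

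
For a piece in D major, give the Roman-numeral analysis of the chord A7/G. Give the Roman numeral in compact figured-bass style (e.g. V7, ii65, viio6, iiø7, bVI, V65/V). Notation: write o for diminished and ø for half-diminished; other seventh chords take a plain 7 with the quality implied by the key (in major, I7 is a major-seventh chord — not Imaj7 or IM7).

Stacked in thirds the chord is A-C#-E-G: a dominant seventh chord on A.
A is scale degree 5 in D major, and a dominant seventh chord on that degree is written V7.
With G in the bass the chord is in third inversion, so the figured bass is 42.

V42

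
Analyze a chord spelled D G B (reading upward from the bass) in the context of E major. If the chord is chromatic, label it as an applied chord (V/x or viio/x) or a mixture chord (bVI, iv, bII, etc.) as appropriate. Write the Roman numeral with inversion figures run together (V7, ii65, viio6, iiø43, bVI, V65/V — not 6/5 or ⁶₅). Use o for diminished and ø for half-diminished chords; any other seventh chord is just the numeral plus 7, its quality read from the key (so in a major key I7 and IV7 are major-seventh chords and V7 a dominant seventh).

Stacked in thirds the chord is G-B-D: a major triad on G.
G is the lowered third degree of E major (diatonic 3 would be G#). This is a major triad on the lowered third degree, borrowed from the parallel minor.
With D in the bass the chord is in second inversion, so the figured bass is 64.

bIII64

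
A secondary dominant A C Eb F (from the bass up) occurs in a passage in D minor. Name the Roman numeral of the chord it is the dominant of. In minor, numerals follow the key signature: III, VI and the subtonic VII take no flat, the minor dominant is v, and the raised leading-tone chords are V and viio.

The chord is a dominant seventh chord on F.
A dominant resolves down a perfect fifth: F → Bb. In D minor, Bb is scale degree 6, i.e. VI.

VI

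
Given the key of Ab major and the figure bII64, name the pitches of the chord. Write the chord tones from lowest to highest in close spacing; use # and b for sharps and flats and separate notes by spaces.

Scale degree 2 in Ab major is Bb; lowering it a half step gives Bbb. bII64 is the Neapolitan chord — a major triad on the lowered second degree.
So the chord is Bbb-Db-Fb.
The figured bass 64 indicates second inversion, placing the fifth (Fb) in the bass: Fb-Bbb-Db.

Fb Bbb Db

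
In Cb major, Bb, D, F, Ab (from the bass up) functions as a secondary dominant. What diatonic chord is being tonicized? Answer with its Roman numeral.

iii

The chord is a dominant seventh chord on Bb.
A dominant resolves down a perfect fifth: Bb → Eb. In Cb major, Eb is scale degree 3, i.e. iii.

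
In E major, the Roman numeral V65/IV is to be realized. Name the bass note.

G#

The applied chord V65/IV is rooted on E: E-G#-B-D.
The figure 65 means first inversion — the third is in the bass.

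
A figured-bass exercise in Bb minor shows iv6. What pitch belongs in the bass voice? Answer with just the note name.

Gb

iv in Bb minor has root Eb; the chord is Eb-Gb-Bb.
The figure 6 means first inversion — the third is in the bass.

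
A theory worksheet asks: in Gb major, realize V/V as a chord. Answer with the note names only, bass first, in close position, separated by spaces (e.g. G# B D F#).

V/V is a secondary dominant — the dominant triad of V. V in Gb major is Db, so the applied chord's root is Ab, a perfect fifth above.
Building a major triad on Ab gives Ab-C-Eb.

Ab C Eb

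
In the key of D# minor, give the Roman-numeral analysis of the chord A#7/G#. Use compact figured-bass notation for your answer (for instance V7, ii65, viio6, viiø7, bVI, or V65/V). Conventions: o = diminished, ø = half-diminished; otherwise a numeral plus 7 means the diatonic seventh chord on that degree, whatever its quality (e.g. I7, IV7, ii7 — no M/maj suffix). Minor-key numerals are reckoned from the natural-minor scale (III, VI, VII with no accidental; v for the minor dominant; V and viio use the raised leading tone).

V42

The pitches A#-C##-E#-G# form a dominant seventh chord rooted on A#.
In D# minor, A# is the dominant; the diatonic dominant seventh chord there is V7.
With G# in the bass the chord is in third inversion, so the figured bass is 42.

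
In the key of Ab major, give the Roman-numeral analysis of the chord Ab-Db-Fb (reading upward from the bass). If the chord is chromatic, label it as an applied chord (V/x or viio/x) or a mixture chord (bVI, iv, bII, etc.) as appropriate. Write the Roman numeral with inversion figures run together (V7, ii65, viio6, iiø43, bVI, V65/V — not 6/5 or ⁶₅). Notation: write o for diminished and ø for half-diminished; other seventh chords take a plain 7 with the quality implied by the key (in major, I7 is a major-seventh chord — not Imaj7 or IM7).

Stacked in thirds the chord is Db-Fb-Ab: a minor triad on Db.
Db is the fourth degree of Ab major. This is the minor subdominant, borrowed from the parallel minor.
With Ab in the bass the chord is in second inversion, so the figured bass is 64.

iv64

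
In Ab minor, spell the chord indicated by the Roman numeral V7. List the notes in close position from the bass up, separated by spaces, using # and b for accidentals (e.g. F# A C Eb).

Eb G Bb Db

In Ab minor, the dominant is Eb. The dominant is major (leading tone raised), so V is a dominant seventh chord.
Stacking thirds from Eb gives Eb-G-Bb-Db.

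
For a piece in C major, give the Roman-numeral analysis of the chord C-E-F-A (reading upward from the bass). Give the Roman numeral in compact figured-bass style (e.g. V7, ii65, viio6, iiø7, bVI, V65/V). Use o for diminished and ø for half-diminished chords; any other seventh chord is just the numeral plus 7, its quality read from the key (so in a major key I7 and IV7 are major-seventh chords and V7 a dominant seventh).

The pitches F-A-C-E form a major seventh chord rooted on F.
F is scale degree 4 in C major, and a major seventh chord on that degree is written IV7.
With C in the bass the chord is in second inversion, so the figured bass is 43.

IV43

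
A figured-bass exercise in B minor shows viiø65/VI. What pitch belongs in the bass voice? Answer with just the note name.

The applied chord viiø65/VI is rooted on F#: F#-A-C-E.
The figure 65 means first inversion — the third is in the bass.

A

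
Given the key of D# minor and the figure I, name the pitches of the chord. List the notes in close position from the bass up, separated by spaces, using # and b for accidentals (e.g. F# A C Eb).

D# F## A#

I is the major tonic (Picardy third), borrowed from the parallel major. In D# minor that root is D#.
So the chord is D#-F##-A#.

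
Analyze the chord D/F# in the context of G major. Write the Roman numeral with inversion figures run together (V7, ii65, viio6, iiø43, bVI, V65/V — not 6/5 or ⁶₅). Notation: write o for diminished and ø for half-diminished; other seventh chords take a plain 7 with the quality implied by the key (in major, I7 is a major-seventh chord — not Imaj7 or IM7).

V6

Stacked in thirds the chord is D-F#-A: a major triad on D.
D is scale degree 5 in G major, and a major triad on that degree is written V.
With F# in the bass the chord is in first inversion, so the figured bass is 6.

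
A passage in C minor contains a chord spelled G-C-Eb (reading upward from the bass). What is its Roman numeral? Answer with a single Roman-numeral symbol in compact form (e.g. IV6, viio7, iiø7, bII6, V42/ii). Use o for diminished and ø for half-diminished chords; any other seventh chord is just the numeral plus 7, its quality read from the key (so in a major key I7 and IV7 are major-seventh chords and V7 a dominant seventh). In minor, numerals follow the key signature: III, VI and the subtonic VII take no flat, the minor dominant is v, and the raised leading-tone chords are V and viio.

i64

The pitches C-Eb-G form a minor triad rooted on C.
In C minor, C is the tonic; the diatonic minor triad there is i.
With G in the bass the chord is in second inversion, so the figured bass is 64.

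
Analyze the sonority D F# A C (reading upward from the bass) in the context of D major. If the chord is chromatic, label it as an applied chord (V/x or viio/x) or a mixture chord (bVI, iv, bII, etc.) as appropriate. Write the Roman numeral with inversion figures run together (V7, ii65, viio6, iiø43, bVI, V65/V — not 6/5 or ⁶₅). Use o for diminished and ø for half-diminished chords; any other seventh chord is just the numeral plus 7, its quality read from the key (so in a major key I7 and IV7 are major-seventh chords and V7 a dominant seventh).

The pitches D-F#-A-C form a dominant seventh chord rooted on D.
D is not a diatonic chord root with this quality in D major, but it lies a perfect fifth above G (IV), so the chord functions as an applied dominant of IV.

V7/IV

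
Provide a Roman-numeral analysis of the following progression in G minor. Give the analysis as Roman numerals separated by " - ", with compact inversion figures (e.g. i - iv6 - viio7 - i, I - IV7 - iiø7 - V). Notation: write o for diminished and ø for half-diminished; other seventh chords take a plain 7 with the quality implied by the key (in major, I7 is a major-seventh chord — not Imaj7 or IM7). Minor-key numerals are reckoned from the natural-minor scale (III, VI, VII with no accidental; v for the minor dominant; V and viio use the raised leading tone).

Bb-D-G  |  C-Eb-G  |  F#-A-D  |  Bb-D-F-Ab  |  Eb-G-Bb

i6 - iv - V6 - V7/VI - VI

Bb-D-G: minor triad on G = scale degree 1 → i6.
C-Eb-G: minor triad on C = scale degree 4 → iv.
F#-A-D: root D is the dominant; major triad there is V6.
Bb-D-F-Ab is the secondary dominant of VI (dominant seventh chord on Bb): V7/VI.
Eb-G-Bb: root Eb is the submediant; major triad there is VI.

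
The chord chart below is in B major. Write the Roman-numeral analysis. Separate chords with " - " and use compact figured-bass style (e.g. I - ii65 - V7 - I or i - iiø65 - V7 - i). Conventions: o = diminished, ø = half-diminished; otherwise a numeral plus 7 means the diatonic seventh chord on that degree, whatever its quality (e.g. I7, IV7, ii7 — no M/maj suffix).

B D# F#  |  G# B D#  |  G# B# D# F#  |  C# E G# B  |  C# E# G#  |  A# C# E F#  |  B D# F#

B-D#-F# has root B, degree 1 in B major, so I.
G#-B-D#: root G# is the submediant; minor triad there is vi.
G#-B#-D#-F#: a dominant seventh chord on G#, the applied dominant of ii → V7/ii.
C#-E-G#-B: minor seventh chord on C# = scale degree 2 → ii7.
C#-E#-G# is the secondary dominant of V (major triad on C#): V/V.
A#-C#-E-F#: root F# is the dominant; dominant seventh chord there is V65.
B-D#-F#: root B is the tonic; major triad there is I.

I - vi - V7/ii - ii7 - V/V - V65 - I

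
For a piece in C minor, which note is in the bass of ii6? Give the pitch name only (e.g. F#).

F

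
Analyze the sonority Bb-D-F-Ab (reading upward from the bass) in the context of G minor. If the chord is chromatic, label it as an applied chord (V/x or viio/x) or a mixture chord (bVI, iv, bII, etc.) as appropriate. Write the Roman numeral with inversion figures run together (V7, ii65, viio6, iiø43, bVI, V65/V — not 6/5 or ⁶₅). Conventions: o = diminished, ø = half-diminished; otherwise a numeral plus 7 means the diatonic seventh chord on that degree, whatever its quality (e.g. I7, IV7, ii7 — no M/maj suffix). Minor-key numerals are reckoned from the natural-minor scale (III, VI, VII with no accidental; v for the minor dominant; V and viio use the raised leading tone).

The pitches Bb-D-F-Ab form a dominant seventh chord rooted on Bb.
Bb is not a diatonic chord root with this quality in G minor, but it lies a perfect fifth above Eb (VI), so the chord functions as an applied dominant of VI.

V7/VI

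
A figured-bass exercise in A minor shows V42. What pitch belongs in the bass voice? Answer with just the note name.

D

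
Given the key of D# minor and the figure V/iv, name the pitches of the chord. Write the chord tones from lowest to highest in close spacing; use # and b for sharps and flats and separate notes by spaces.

D# F## A#

V/iv is a secondary dominant — the dominant triad of iv. iv in D# minor is G#, so the applied chord's root is D#, a perfect fifth above.
Building a major triad on D# gives D#-F##-A#.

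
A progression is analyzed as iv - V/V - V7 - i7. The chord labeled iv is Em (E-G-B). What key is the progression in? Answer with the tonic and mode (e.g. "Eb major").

B minor

iv is given as E-G-B — a minor triad with root E.
Counting down 3 scale steps from E places the tonic on B; a minor triad on degree 4 is diatonic only in minor.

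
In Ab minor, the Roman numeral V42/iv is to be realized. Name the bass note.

The applied chord V42/iv is rooted on Ab: Ab-C-Eb-Gb.
The figure 42 means third inversion — the seventh is in the bass.

Gb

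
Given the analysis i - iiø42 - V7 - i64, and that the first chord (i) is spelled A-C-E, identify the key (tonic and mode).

A minor

The anchor chord is a minor triad on A, labeled i.
If A is scale degree 1 and the mode makes that degree carry a minor triad, the tonic is A and the mode is minor.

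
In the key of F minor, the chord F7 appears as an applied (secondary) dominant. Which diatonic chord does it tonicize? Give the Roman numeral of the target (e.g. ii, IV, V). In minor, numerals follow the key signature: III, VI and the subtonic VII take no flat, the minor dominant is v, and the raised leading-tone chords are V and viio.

iv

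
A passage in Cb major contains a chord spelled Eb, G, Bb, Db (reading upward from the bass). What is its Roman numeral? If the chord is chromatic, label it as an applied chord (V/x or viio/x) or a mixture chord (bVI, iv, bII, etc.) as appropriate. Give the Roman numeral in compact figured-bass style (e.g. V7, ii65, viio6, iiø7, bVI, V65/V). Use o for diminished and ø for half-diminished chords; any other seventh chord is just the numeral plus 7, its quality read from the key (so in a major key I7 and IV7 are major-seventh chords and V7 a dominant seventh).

The pitches Eb-G-Bb-Db form a dominant seventh chord rooted on Eb.
Eb is not a diatonic chord root with this quality in Cb major, but it lies a perfect fifth above Ab (vi), so the chord functions as an applied dominant of vi.

V7/vi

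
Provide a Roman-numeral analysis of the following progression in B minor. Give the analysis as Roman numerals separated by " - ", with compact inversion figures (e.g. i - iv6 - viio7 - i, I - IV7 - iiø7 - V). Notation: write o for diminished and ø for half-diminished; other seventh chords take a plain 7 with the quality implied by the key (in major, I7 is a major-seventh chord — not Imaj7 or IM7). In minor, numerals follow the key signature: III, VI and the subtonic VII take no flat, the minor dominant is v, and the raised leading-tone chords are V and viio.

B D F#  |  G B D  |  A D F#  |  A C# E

i - VI - III64 - VII

B-D-F#: minor triad on B = scale degree 1 → i.
G-B-D has root G, degree 6 in B minor, so VI.
A-D-F#: major triad on D = scale degree 3 → III64.
A-C#-E: major triad on A = scale degree 7 → VII.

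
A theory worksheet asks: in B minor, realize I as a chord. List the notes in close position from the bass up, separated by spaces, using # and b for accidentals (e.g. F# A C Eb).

B D# F#

I is the major tonic (Picardy third), borrowed from the parallel major. In B minor that root is B.
So the chord is B-D#-F#.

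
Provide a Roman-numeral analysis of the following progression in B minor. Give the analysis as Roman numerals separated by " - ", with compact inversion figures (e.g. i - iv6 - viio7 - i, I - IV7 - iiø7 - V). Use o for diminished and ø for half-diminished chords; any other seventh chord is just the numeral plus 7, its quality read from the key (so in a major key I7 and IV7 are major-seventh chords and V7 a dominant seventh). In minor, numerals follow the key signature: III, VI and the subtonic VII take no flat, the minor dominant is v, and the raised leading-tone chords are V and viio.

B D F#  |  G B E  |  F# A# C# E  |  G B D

i - iv6 - V7 - VI

B-D-F#: minor triad on B = scale degree 1 → i.
G-B-E: root E is the subdominant; minor triad there is iv6.
F#-A#-C#-E: root F# is the dominant; dominant seventh chord there is V7.
G-B-D: major triad on G = scale degree 6 → VI.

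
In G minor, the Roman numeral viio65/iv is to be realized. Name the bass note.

D

The applied chord viio65/iv is rooted on B: B-D-F-Ab.
The figure 65 means first inversion — the third is in the bass.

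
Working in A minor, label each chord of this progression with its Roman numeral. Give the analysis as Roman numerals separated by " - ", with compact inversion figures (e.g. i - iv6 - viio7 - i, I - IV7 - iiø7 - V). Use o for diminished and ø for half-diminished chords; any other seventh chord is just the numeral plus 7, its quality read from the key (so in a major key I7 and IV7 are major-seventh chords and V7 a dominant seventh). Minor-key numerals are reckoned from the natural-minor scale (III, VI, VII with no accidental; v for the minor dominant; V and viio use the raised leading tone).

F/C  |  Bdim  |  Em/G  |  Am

F/C: root F is the submediant; major triad there is VI64.
Bdim: diminished triad on B = scale degree 2 → iio.
Em/G: root E is the dominant; minor triad there is v6.
Am has root A, degree 1 in A minor, so i.

VI64 - iio - v6 - i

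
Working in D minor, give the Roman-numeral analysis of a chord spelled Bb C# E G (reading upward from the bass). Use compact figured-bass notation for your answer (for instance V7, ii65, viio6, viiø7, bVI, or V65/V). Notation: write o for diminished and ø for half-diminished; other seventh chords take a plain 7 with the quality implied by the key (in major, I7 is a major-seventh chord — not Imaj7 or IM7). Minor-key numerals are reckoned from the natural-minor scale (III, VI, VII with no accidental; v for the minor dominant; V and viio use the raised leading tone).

Stacked in thirds the chord is C#-E-G-Bb: a fully diminished seventh chord on C#.
In D minor, C# is the leading tone; the diatonic fully diminished seventh chord there is viio7.
With Bb in the bass the chord is in third inversion, so the figured bass is 42.

viio42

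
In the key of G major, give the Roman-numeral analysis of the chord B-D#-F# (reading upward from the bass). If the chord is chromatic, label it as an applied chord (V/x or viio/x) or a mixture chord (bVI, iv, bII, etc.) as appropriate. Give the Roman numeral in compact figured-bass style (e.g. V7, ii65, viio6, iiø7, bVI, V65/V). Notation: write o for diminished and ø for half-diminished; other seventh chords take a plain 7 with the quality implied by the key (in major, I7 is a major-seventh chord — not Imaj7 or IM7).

V/vi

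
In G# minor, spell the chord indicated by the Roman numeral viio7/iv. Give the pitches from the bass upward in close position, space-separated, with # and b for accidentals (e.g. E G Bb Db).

B# D# F# A

viio7/iv is a secondary leading-tone chord. The target iv is C# in G# minor; the applied chord is rooted a semitone below, on B#.
Building a fully diminished seventh chord on B# gives B#-D#-F#-A.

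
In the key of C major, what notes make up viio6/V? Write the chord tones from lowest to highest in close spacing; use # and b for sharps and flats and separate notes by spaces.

viio6/V is a secondary leading-tone chord. The target V is G in C major; the applied chord is rooted a semitone below, on F#.
Building a diminished triad on F# gives F#-A-C.
The figured bass 6 indicates first inversion, placing the third (A) in the bass: A-C-F#.

A C F#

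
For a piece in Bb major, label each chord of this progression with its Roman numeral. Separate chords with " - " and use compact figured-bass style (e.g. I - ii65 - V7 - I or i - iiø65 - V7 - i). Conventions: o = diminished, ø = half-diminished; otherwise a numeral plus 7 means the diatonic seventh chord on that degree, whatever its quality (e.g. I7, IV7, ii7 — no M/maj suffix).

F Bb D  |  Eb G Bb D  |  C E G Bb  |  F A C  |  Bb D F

F-Bb-D: root Bb is the tonic; major triad there is I64.
Eb-G-Bb-D has root Eb, degree 4 in Bb major, so IV7.
C-E-G-Bb: chromatic; C is V of V, so V7/V.
F-A-C has root F, degree 5 in Bb major, so V.
Bb-D-F has root Bb, degree 1 in Bb major, so I.

I64 - IV7 - V7/V - V - I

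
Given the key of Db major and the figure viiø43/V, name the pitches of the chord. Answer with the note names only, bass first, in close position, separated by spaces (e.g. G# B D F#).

Db F G Bb

viiø43/V is a secondary leading-tone chord. The target V is Ab in Db major; the applied chord is rooted a semitone below, on G.
Building a half-diminished seventh chord on G gives G-Bb-Db-F.
With the 43 figure the chord is in second inversion; from the bass Db upward in close position it reads Db-F-G-Bb.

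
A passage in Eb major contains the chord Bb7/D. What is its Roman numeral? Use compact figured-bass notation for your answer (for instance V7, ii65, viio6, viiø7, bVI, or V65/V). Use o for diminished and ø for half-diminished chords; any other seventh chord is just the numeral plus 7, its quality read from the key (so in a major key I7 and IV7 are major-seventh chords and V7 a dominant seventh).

V65

Stacked in thirds the chord is Bb-D-F-Ab: a dominant seventh chord on Bb.
In Eb major, Bb is the dominant; the diatonic dominant seventh chord there is V7.
With D in the bass the chord is in first inversion, so the figured bass is 65.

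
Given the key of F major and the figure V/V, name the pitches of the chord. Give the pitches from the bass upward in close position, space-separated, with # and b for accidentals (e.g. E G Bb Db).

G B D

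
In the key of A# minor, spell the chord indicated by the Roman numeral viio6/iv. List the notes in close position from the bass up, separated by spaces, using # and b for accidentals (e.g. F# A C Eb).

The slash marks an applied leading-tone chord: viio of iv. In A# minor, iv is D#, so the leading tone to it is C##, a half step below.
Building a diminished triad on C## gives C##-E#-G#.
With the 6 figure the chord is in first inversion; from the bass E# upward in close position it reads E#-G#-C##.

E# G# C##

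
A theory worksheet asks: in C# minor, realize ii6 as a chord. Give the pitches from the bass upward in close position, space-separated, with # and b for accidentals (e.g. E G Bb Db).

ii6 is the minor supertonic, borrowed from the parallel major (the Dorian ii). In C# minor that root is D#.
So the chord is D#-F#-A#, a minor triad.
The figured bass 6 indicates first inversion, placing the third (F#) in the bass: F#-A#-D#.

F# A# D#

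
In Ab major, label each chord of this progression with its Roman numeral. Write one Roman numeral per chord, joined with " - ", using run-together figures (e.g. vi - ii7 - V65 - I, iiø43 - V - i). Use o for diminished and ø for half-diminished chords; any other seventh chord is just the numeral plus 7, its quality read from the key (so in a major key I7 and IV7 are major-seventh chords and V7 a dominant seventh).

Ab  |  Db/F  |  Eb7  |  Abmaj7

Ab: root Ab is the tonic; major triad there is I.
Db/F: major triad on Db = scale degree 4 → IV6.
Eb7 has root Eb, degree 5 in Ab major, so V7.
Abmaj7: major seventh chord on Ab = scale degree 1 → I7.

I - IV6 - V7 - I7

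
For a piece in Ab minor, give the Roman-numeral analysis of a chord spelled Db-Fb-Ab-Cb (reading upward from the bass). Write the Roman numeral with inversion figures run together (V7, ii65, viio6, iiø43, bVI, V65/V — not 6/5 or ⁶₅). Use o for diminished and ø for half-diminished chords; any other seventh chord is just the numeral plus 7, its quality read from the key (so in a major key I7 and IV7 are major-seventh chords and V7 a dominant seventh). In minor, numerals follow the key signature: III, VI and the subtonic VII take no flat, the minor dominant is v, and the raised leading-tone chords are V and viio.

The pitches Db-Fb-Ab-Cb form a minor seventh chord rooted on Db.
In Ab minor, Db is the subdominant; the diatonic minor seventh chord there is iv7.

iv7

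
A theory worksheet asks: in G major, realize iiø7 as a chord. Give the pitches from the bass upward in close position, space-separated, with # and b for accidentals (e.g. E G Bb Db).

A C Eb G

iiø7 is the half-diminished supertonic seventh, borrowed from the parallel minor. In G major that root is A.
So the chord is A-C-Eb-G.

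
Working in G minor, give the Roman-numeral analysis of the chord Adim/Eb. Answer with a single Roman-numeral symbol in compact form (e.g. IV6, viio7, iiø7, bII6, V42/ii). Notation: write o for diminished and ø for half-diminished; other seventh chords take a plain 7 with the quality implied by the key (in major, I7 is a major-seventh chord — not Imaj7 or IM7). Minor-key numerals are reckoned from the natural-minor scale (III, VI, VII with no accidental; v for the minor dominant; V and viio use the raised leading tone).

iio64

Stacked in thirds the chord is A-C-Eb: a diminished triad on A.
A is scale degree 2 in G minor, and a diminished triad on that degree is written iio.
With Eb in the bass the chord is in second inversion, so the figured bass is 64.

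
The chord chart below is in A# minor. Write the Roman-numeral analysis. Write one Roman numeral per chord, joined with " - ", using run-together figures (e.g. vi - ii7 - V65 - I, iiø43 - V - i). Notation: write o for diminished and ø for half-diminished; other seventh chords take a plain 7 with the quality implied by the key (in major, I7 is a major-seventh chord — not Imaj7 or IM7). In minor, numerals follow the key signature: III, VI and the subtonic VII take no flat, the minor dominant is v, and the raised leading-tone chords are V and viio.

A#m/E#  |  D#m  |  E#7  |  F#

i64 - iv - V7 - VI

A#m/E#: minor triad on A# = scale degree 1 → i64.
D#m has root D#, degree 4 in A# minor, so iv.
E#7 has root E#, degree 5 in A# minor, so V7.
F#: major triad on F# = scale degree 6 → VI.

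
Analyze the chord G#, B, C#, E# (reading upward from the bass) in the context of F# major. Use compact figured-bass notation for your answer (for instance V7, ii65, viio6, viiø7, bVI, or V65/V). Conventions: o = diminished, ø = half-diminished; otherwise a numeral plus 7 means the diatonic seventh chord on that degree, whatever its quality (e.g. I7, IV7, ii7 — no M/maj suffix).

V43

Stacked in thirds the chord is C#-E#-G#-B: a dominant seventh chord on C#.
C# is scale degree 5 in F# major, and a dominant seventh chord on that degree is written V7.
With G# in the bass the chord is in second inversion, so the figured bass is 43.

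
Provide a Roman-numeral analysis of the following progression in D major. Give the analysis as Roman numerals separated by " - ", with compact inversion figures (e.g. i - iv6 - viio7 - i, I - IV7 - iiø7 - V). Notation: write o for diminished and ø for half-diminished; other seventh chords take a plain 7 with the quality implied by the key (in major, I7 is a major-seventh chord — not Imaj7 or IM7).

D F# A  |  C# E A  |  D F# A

D-F#-A has root D, degree 1 in D major, so I.
C#-E-A: root A is the dominant; major triad there is V6.
D-F#-A has root D, degree 1 in D major, so I.

I - V6 - I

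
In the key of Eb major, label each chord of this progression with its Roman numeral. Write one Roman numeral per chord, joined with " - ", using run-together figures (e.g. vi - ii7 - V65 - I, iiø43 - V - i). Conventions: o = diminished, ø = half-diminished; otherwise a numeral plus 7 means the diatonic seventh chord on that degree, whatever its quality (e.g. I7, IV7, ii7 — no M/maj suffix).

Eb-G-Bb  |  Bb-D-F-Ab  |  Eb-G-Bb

Eb-G-Bb: major triad on Eb = scale degree 1 → I.
Bb-D-F-Ab: root Bb is the dominant; dominant seventh chord there is V7.
Eb-G-Bb: major triad on Eb = scale degree 1 → I.

I - V7 - I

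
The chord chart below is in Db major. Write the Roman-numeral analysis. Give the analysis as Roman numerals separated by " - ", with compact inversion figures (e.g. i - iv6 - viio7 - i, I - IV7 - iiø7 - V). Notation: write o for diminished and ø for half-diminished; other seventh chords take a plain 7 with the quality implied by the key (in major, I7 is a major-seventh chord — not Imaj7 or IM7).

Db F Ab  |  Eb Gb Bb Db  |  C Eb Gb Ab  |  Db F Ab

I - ii7 - V65 - I

Db-F-Ab has root Db, degree 1 in Db major, so I.
Eb-Gb-Bb-Db has root Eb, degree 2 in Db major, so ii7.
C-Eb-Gb-Ab has root Ab, degree 5 in Db major, so V65.
Db-F-Ab: root Db is the tonic; major triad there is I.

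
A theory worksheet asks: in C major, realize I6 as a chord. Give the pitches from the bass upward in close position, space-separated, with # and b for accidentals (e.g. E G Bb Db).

E G C

The numeral's case and figure indicate a major triad. In C major its root, scale degree 1, is C.
Stacking thirds from C gives C-E-G.
The figured bass 6 indicates first inversion, placing the third (E) in the bass: E-G-C.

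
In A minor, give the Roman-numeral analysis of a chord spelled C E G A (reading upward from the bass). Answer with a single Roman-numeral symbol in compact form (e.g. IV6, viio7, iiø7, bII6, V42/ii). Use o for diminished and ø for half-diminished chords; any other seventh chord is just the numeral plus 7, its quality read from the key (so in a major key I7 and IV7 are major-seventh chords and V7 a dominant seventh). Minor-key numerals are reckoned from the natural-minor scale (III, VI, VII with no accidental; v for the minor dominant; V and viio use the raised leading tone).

i65

The pitches A-C-E-G form a minor seventh chord rooted on A.
A is scale degree 1 in A minor, and a minor seventh chord on that degree is written i7.
With C in the bass the chord is in first inversion, so the figured bass is 65.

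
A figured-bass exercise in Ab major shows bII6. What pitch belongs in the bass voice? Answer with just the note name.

Db

bII in Ab major has root Bbb; the chord is Bbb-Db-Fb.
The figure 6 means first inversion — the third is in the bass.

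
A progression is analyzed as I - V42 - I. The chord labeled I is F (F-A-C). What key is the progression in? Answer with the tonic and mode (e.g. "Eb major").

F major

I is given as F-A-C — a major triad with root F.
If F is scale degree 1 and the mode makes that degree carry a major triad, the tonic is F and the mode is major.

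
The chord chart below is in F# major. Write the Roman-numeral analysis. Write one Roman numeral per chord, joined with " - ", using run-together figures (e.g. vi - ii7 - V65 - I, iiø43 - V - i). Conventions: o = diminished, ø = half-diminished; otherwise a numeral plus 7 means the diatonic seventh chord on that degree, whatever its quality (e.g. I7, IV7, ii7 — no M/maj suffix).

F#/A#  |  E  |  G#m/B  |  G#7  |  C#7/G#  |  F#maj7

F#/A# has root F#, degree 1 in F# major, so I6.
E: E with this quality isn't in the key; it's bVII, borrowed from the parallel minor.
G#m/B has root G#, degree 2 in F# major, so ii6.
G#7: a dominant seventh chord on G#, the applied dominant of V → V7/V.
C#7/G#: dominant seventh chord on C# = scale degree 5 → V43.
F#maj7 has root F#, degree 1 in F# major, so I7.

I6 - bVII - ii6 - V7/V - V43 - I7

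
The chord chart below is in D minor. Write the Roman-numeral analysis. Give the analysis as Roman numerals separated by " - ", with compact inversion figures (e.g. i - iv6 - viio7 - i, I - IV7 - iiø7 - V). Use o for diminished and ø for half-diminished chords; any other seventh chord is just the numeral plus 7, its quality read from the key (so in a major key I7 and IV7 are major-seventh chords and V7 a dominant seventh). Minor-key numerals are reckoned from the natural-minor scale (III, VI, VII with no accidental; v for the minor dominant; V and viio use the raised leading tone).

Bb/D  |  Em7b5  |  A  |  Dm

Bb/D: major triad on Bb = scale degree 6 → VI6.
Em7b5: root E is the supertonic; half-diminished seventh chord there is iiø7.
A has root A, degree 5 in D minor, so V.
Dm has root D, degree 1 in D minor, so i.

VI6 - iiø7 - V - i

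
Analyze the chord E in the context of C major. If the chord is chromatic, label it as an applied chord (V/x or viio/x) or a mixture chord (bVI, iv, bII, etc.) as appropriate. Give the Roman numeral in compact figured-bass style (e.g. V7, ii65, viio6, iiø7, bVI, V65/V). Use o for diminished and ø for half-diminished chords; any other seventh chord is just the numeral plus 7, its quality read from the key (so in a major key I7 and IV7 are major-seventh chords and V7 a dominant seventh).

The pitches E-G#-B form a major triad rooted on E.
E is not a diatonic chord root with this quality in C major, but it lies a perfect fifth above A (vi), so the chord functions as an applied dominant of vi.

V/vi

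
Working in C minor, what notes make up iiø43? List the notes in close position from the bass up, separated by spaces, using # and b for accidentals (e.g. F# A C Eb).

Ab C D F

The numeral's case and figure indicate a half-diminished seventh chord. In C minor its root, the supertonic, is D.
Stacking thirds from D gives D-F-Ab-C.
With the 43 figure the chord is in second inversion; from the bass Ab upward in close position it reads Ab-C-D-F.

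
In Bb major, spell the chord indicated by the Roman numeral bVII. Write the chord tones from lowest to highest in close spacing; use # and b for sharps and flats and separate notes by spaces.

Scale degree 7 in Bb major is A; lowering it a half step gives Ab. bVII is a major triad on the lowered seventh degree (the subtonic), borrowed from the parallel minor.
So the chord is Ab-C-Eb.

Ab C Eb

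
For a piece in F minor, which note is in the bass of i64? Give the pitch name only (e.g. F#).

C

i in F minor has root F; the chord is F-Ab-C.
The figure 64 means second inversion — the fifth is in the bass.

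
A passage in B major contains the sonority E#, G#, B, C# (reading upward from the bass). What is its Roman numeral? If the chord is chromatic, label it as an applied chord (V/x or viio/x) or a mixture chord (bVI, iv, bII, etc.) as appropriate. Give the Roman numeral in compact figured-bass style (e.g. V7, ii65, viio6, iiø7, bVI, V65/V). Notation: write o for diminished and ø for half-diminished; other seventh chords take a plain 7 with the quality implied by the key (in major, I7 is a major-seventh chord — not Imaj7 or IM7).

V65/V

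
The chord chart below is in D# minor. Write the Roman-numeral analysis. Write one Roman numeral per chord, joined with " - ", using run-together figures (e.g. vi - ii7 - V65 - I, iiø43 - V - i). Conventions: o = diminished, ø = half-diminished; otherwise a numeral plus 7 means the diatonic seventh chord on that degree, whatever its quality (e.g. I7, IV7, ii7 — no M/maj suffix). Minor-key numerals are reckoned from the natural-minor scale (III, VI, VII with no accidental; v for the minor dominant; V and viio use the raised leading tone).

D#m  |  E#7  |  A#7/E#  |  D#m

i - V7/V - V43 - i

D#m: root D# is the tonic; minor triad there is i.
E#7: a dominant seventh chord on E#, the applied dominant of V → V7/V.
A#7/E#: root A# is the dominant; dominant seventh chord there is V43.
D#m: minor triad on D# = scale degree 1 → i.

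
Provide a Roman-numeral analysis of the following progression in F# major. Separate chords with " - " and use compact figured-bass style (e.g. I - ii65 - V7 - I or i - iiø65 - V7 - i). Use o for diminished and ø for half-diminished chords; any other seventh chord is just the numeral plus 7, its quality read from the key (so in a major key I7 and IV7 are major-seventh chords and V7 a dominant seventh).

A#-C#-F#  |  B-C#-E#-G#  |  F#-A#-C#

A#-C#-F#: major triad on F# = scale degree 1 → I6.
B-C#-E#-G#: root C# is the dominant; dominant seventh chord there is V42.
F#-A#-C# has root F#, degree 1 in F# major, so I.

I6 - V42 - I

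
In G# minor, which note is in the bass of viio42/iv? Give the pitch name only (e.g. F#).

The applied chord viio42/iv is rooted on B#: B#-D#-F#-A.
The figure 42 means third inversion — the seventh is in the bass.

A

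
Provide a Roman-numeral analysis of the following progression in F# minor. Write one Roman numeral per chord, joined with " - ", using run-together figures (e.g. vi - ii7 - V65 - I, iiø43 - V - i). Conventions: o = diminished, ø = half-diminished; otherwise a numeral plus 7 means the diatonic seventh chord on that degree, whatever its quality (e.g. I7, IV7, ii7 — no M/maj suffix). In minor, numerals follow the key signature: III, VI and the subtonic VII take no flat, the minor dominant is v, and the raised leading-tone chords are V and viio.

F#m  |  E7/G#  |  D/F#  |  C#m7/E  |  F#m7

F#m: minor triad on F# = scale degree 1 → i.
E7/G#: dominant seventh chord on E = scale degree 7 → VII65.
D/F# has root D, degree 6 in F# minor, so VI6.
C#m7/E: root C# is the dominant; minor seventh chord there is v65.
F#m7 has root F#, degree 1 in F# minor, so i7.

i - VII65 - VI6 - v65 - i7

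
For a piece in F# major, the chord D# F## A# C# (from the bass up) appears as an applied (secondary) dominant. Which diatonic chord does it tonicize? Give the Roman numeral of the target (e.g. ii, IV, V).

ii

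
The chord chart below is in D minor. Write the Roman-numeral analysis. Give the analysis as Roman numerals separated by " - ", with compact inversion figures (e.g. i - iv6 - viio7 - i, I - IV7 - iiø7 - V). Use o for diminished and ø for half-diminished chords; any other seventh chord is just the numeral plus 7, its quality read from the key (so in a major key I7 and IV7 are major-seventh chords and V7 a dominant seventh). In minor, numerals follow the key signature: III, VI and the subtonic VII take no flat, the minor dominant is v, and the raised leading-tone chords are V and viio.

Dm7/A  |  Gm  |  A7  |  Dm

Dm7/A: root D is the tonic; minor seventh chord there is i43.
Gm: root G is the subdominant; minor triad there is iv.
A7 has root A, degree 5 in D minor, so V7.
Dm: minor triad on D = scale degree 1 → i.

i43 - iv - V7 - i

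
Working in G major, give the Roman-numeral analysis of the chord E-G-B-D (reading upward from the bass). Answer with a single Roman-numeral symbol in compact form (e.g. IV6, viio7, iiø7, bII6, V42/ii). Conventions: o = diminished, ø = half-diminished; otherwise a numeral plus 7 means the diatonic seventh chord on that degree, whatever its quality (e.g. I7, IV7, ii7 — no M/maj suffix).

The pitches E-G-B-D form a minor seventh chord rooted on E.
In G major, E is the submediant; the diatonic minor seventh chord there is vi7.

vi7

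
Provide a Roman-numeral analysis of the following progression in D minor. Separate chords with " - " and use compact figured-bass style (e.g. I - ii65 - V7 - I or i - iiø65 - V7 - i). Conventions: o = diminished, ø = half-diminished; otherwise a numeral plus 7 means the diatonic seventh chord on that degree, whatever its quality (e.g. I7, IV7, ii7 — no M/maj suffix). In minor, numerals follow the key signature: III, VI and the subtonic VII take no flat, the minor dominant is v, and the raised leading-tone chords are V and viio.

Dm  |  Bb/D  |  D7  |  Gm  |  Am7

i - VI6 - V7/iv - iv - v7

Dm has root D, degree 1 in D minor, so i.
Bb/D has root Bb, degree 6 in D minor, so VI6.
D7: chromatic; D is V of iv, so V7/iv.
Gm: minor triad on G = scale degree 4 → iv.
Am7: root A is the dominant; minor seventh chord there is v7.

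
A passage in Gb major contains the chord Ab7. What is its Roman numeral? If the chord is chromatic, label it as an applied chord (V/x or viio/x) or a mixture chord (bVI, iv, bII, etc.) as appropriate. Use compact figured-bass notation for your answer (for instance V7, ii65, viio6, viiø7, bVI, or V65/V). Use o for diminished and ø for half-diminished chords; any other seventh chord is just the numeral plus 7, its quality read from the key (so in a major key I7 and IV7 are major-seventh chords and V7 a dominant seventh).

V7/V

Stacked in thirds the chord is Ab-C-Eb-Gb: a dominant seventh chord on Ab.
Ab is not a diatonic chord root with this quality in Gb major, but it lies a perfect fifth above Db (V), so the chord functions as an applied dominant of V.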